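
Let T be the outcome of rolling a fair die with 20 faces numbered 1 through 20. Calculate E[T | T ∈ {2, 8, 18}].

P(T ∈ {2, 8, 18}) = 3/20.
Σ over the event: 2·1/20 + 8·1/20 + 18·1/20 = 7/5.
E[T | T ∈ {2, 8, 18}] = (7/5) / (3/20) = 28/3.

28/3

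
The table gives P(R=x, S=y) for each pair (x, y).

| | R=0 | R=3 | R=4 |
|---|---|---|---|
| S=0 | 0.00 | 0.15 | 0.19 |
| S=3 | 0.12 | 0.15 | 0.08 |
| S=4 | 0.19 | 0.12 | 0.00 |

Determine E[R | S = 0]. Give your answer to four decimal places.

P(S = 0) = 0.34.
Σ R·P over the event = 3·(0.15) + 4·(0.19) = 1.21.
E[R | S = 0] = (1.21) / (0.34) = 3.5588.

3.5588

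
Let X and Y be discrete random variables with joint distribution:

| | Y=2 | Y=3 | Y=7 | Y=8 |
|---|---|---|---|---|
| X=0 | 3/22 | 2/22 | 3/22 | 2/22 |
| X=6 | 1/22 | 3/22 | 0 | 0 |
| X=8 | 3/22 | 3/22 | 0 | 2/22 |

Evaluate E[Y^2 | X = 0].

61/2

P(X = 0) = 5/11.
Σ Y^2·P over the event = 4·(3/22) + 9·(2/22) + 49·(3/22) + 64·(2/22) = 305/22.
E[Y^2 | X = 0] = (305/22) / (5/11) = 61/2.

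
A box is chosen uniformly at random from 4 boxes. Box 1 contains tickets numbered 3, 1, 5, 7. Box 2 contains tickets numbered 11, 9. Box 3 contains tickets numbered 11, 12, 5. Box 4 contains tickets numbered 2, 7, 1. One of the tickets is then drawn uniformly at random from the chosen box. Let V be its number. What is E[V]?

E[V | box 1] = (3+1+5+7)/4 = 4.
E[V | box 2] = (11+9)/2 = 10.
E[V | box 3] = (11+12+5)/3 = 28/3.
E[V | box 4] = (2+7+1)/3 = 10/3.
By the law of total expectation,
E[V] = (1/4)·(4) + (1/4)·(10) + (1/4)·(28/3) + (1/4)·(10/3) = 20/3.

20/3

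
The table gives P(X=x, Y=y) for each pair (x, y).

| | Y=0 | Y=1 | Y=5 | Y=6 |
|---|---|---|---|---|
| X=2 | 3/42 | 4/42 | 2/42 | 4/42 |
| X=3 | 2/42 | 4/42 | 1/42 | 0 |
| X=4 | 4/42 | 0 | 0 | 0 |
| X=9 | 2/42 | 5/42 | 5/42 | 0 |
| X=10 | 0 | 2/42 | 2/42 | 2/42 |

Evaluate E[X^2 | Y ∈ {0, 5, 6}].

1094/27

P(Y ∈ {0, 5, 6}) = 9/14.
Summing X^2·P(X=x,Y=y) over the conditioning event gives 547/21.
E[X^2 | Y ∈ {0, 5, 6}] = (547/21) / (9/14) = 1094/27.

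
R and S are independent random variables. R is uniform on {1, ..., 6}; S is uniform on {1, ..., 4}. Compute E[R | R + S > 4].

P(R + S > 4) = 3/4.
Summing R·P(x,y) over outcomes with R + S > 4 gives 37/12.
E[R | R + S > 4] = (37/12) / (3/4) = 37/9.

37/9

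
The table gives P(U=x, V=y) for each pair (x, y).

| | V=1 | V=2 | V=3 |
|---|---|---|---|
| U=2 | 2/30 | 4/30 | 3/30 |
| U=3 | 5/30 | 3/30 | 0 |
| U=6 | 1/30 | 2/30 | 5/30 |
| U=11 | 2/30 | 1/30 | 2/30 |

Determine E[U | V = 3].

29/5

P(V = 3) = 1/3.
Σ U·P over the event = 2·(3/30) + 6·(5/30) + 11·(2/30) = 29/15.
E[U | V = 3] = (29/15) / (1/3) = 29/5.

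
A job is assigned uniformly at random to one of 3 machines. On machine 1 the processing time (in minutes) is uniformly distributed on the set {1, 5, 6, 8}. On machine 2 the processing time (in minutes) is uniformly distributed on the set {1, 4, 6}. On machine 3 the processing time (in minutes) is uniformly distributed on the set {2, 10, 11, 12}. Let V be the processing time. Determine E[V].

E[V | machine 1] = (1+5+6+8)/4 = 5.
E[V | machine 2] = (1+4+6)/3 = 11/3.
E[V | machine 3] = (2+10+11+12)/4 = 35/4.
By the law of total expectation,
E[V] = (1/3)·(5) + (1/3)·(11/3) + (1/3)·(35/4) = 209/36.

209/36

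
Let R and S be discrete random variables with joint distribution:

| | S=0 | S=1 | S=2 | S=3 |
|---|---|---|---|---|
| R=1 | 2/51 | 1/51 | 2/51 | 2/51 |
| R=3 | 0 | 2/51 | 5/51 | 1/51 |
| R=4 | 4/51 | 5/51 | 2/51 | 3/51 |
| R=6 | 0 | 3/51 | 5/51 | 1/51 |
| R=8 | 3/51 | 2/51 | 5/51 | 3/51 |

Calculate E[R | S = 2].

P(S = 2) = 19/51.
Σ R·P over the event = 1·(2/51) + 3·(5/51) + 4·(2/51) + 6·(5/51) + 8·(5/51) = 95/51.
E[R | S = 2] = (95/51) / (19/51) = 5.

5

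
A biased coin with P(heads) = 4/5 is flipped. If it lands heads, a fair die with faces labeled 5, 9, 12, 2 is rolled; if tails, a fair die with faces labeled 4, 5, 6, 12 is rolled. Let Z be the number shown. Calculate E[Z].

E[Z | heads] = (5+9+12+2)/4 = 7.
E[Z | tails] = (4+5+6+12)/4 = 27/4.
By the law of total expectation,
E[Z] = (4/5)·(7) + (1/5)·(27/4) = 139/20.

139/20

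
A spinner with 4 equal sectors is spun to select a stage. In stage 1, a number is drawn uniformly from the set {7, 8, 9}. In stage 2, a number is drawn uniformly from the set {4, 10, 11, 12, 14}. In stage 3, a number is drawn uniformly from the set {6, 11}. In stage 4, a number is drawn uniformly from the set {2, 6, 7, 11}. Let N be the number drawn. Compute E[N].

E[N | stage 1] = (7+8+9)/3 = 8.
E[N | stage 2] = (4+10+11+12+14)/5 = 51/5.
E[N | stage 3] = (6+11)/2 = 17/2.
E[N | stage 4] = (2+6+7+11)/4 = 13/2.
E[N] = (1/4)·(8) + (1/4)·(51/5) + (1/4)·(17/2) + (1/4)·(13/2) = 83/10.

83/10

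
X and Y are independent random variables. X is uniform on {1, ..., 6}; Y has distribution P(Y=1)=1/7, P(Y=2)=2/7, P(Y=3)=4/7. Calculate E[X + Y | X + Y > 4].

P(X + Y > 4) = 31/42.
Summing (X+Y)·P(x,y) over outcomes with X + Y > 4 gives 5.
E[X + Y | X + Y > 4] = (5) / (31/42) = 210/31.

210/31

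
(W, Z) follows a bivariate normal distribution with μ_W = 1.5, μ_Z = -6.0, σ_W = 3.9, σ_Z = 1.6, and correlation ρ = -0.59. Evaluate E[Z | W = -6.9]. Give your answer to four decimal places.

-3.9668

E[Z | W=x] = μ_Z + ρ(σ_Z/σ_W)(x − μ_W) for jointly normal variables.
E[Z | W=-6.9] = -6.0 + (-0.59)·(1.6/3.9)·(-6.9 − (1.5)) = -6.0 + (-0.24205)·(-8.4) = -3.9668.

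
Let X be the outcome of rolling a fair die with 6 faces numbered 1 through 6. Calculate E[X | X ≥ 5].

Given X ≥ 5, X is equally likely to be any of {5, 6}.
E[X | X ≥ 5] = (5 + 6) / 2 = 11/2.

11/2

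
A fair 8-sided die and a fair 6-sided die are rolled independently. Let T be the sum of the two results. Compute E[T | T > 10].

12

P(T > 10) = 5/24.
Σ over the event: 11·1/12 + 12·1/16 + 13·1/24 + 14·1/48 = 5/2.
E[T | T > 10] = (5/2) / (5/24) = 12.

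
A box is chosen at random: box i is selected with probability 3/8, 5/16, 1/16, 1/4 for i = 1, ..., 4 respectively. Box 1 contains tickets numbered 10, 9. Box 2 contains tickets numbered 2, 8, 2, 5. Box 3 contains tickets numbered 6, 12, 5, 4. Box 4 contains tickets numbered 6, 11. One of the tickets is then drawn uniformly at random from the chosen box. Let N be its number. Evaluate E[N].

E[N | box 1] = (10+9)/2 = 19/2.
E[N | box 2] = (2+8+2+5)/4 = 17/4.
E[N | box 3] = (6+12+5+4)/4 = 27/4.
E[N | box 4] = (6+11)/2 = 17/2.
By the law of total expectation,
E[N] = (3/8)·(19/2) + (5/16)·(17/4) + (1/16)·(27/4) + (1/4)·(17/2) = 119/16.

119/16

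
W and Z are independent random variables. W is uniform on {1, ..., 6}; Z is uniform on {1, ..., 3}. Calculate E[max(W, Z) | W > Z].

53/12

P(W > Z) = 2/3.
Summing max(W,Z)·P(x,y) over outcomes with W > Z gives 53/18.
E[max(W, Z) | W > Z] = (53/18) / (2/3) = 53/12.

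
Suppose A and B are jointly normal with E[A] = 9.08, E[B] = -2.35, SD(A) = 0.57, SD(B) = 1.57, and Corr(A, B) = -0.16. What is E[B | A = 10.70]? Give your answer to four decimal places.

-3.0639

The regression of B on A has slope ρ·σ_B/σ_A and passes through (μ_A, μ_B).
E[B | A=10.70] = -2.35 + (-0.16)·(1.57/0.57)·(10.70 − (9.08)) = -2.35 + (-0.4407)·(1.62) = -3.0639.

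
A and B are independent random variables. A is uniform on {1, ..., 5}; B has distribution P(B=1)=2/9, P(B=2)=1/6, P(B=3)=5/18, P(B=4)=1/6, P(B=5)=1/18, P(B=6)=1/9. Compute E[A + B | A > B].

P(A > B) = 19/45.
Summing (A+B)·P(x,y) over outcomes with A > B gives 38/15.
E[A + B | A > B] = (38/15) / (19/45) = 6.

6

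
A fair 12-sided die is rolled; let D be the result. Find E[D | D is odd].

Given D is odd, D is equally likely to be any of {1, 3, 5, 7, 9, 11}.
E[D | D is odd] = (1 + 3 + 5 + 7 + 9 + 11) / 6 = 6.

6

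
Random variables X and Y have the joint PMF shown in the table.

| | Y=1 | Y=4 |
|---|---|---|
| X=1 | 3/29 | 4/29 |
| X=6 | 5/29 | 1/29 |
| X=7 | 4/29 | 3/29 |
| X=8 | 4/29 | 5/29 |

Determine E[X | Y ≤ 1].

93/16

P(Y ≤ 1) = 16/29.
Σ X·P over the event = 1·(3/29) + 6·(5/29) + 7·(4/29) + 8·(4/29) = 93/29.
E[X | Y ≤ 1] = (93/29) / (16/29) = 93/16.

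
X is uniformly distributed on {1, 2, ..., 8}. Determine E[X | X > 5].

Given X > 5, X is equally likely to be any of {6, 7, 8}.
E[X | X > 5] = (6 + 7 + 8) / 3 = 7.

7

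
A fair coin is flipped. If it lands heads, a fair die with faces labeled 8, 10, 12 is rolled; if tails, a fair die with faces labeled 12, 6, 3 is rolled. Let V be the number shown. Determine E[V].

E[V | heads] = (8+10+12)/3 = 10.
E[V | tails] = (12+6+3)/3 = 7.
By the law of total expectation,
E[V] = (1/2)·(10) + (1/2)·(7) = 17/2.

17/2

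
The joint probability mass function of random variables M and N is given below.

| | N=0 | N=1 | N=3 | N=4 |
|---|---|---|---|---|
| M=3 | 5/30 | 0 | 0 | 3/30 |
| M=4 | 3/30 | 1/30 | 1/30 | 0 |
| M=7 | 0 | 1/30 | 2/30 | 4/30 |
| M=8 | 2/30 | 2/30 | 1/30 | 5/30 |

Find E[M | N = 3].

13/2

P(N = 3) = 2/15.
Σ M·P over the event = 4·(1/30) + 7·(2/30) + 8·(1/30) = 13/15.
E[M | N = 3] = (13/15) / (2/15) = 13/2.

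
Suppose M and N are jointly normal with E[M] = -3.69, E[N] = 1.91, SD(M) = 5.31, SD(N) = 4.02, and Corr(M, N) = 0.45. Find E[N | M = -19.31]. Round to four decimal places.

-3.4114

For a bivariate normal, E[N | M=x] = μ_N + ρ·(σ_N/σ_M)·(x − μ_M).
E[N | M=-19.31] = 1.91 + (0.45)·(4.02/5.31)·(-19.31 − (-3.69)) = 1.91 + (0.34068)·(-15.62) = -3.4114.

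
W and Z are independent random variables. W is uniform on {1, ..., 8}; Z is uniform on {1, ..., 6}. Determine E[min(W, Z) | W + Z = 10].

18/5

Outcomes with W + Z = 10: (4,6), (5,5), (6,4), (7,3), (8,2), each with probability 1/48.
E[min(W, Z) | W + Z = 10] = (4 + 5 + 4 + 3 + 2) / 5 = 18/5.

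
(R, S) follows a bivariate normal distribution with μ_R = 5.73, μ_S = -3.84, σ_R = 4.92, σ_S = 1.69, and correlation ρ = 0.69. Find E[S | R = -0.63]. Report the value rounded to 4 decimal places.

-5.3474

The regression of S on R has slope ρ·σ_S/σ_R and passes through (μ_R, μ_S).
E[S | R=-0.63] = -3.84 + (0.69)·(1.69/4.92)·(-0.63 − (5.73)) = -3.84 + (0.23701)·(-6.36) = -5.3474.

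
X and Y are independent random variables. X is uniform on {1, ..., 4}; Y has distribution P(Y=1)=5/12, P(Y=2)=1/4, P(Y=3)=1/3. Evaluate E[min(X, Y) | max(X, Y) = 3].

7/4

P(max(X, Y) = 3) = 5/12.
Summing min(X,Y)·P(x,y) over outcomes with max(X, Y) = 3 gives 35/48.
E[min(X, Y) | max(X, Y) = 3] = (35/48) / (5/12) = 7/4.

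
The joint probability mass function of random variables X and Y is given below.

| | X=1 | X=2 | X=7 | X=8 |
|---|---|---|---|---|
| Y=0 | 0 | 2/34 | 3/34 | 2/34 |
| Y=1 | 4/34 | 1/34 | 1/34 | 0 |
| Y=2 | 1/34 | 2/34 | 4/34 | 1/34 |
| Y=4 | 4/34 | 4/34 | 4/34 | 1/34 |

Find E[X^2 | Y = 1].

P(Y = 1) = 3/17.
Σ X^2·P over the event = 1·(4/34) + 4·(1/34) + 49·(1/34) = 57/34.
E[X^2 | Y = 1] = (57/34) / (3/17) = 19/2.

19/2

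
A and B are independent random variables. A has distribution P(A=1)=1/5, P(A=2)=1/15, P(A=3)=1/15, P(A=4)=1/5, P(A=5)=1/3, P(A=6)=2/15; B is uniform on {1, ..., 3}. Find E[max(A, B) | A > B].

155/33

P(A > B) = 11/15.
Summing max(A,B)·P(x,y) over outcomes with A > B gives 31/9.
E[max(A, B) | A > B] = (31/9) / (11/15) = 155/33.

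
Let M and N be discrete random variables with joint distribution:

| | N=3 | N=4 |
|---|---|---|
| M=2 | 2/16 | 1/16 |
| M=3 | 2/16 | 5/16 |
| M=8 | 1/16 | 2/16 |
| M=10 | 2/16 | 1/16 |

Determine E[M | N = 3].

38/7

P(N = 3) = 7/16.
Summing M·P(M=x,N=y) over the conditioning event gives 19/8.
E[M | N = 3] = (19/8) / (7/16) = 38/7.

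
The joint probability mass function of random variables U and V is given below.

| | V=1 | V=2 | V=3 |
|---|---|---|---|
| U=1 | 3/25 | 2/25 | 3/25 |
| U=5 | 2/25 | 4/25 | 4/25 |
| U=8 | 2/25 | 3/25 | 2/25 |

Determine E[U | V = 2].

46/9

P(V = 2) = 9/25.
Σ U·P over the event = 1·(2/25) + 5·(4/25) + 8·(3/25) = 46/25.
E[U | V = 2] = (46/25) / (9/25) = 46/9.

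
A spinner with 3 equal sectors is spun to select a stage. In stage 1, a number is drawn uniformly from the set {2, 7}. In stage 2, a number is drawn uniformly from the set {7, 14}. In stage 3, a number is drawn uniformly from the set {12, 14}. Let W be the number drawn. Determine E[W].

28/3

E[W | stage 1] = (2+7)/2 = 9/2.
E[W | stage 2] = (7+14)/2 = 21/2.
E[W | stage 3] = (12+14)/2 = 13.
E[W] = (1/3)·(9/2) + (1/3)·(21/2) + (1/3)·(13) = 28/3.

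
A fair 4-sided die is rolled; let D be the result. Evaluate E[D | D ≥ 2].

3

Given D ≥ 2, D is equally likely to be any of {2, 3, 4}.
E[D | D ≥ 2] = (2 + 3 + 4) / 3 = 3.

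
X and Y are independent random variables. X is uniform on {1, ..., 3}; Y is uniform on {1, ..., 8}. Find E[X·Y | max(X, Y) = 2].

Outcomes with max(X, Y) = 2: (1,2), (2,1), (2,2), each with probability 1/24.
E[X·Y | max(X, Y) = 2] = (2 + 2 + 4) / 3 = 8/3.

8/3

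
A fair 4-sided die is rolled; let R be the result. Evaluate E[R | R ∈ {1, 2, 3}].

P(R ∈ {1, 2, 3}) = 3/4.
Σ over the event: 1·1/4 + 2·1/4 + 3·1/4 = 3/2.
E[R | R ∈ {1, 2, 3}] = (3/2) / (3/4) = 2.

2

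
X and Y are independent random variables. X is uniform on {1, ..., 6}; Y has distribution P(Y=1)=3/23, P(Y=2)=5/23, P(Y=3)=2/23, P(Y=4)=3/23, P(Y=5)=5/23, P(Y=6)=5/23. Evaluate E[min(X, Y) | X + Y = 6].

5/3

P(X + Y = 6) = 3/23.
Summing min(X,Y)·P(x,y) over outcomes with X + Y = 6 gives 5/23.
E[min(X, Y) | X + Y = 6] = (5/23) / (3/23) = 5/3.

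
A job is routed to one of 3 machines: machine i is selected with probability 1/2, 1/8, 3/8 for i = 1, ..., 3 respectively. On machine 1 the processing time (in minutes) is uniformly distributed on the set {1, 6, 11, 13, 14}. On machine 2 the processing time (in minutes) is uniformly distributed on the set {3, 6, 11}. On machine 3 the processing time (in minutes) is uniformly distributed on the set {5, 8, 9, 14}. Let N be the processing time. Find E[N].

E[N | machine 1] = (1+6+11+13+14)/5 = 9.
E[N | machine 2] = (3+6+11)/3 = 20/3.
E[N | machine 3] = (5+8+9+14)/4 = 9.
E[N] = (1/2)·(9) + (1/8)·(20/3) + (3/8)·(9) = 209/24.

209/24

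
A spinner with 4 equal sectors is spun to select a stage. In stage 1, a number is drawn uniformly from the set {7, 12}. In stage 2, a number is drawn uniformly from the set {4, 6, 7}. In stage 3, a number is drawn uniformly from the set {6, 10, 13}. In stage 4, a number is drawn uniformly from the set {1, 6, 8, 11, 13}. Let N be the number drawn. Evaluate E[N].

979/120

E[N | stage 1] = (7+12)/2 = 19/2.
E[N | stage 2] = (4+6+7)/3 = 17/3.
E[N | stage 3] = (6+10+13)/3 = 29/3.
E[N | stage 4] = (1+6+8+11+13)/5 = 39/5.
E[N] = (1/4)·(19/2) + (1/4)·(17/3) + (1/4)·(29/3) + (1/4)·(39/5) = 979/120.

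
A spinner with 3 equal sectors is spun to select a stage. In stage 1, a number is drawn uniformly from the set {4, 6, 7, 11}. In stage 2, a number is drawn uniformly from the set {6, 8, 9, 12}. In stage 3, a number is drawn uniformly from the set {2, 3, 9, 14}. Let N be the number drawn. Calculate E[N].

91/12

E[N | stage 1] = (4+6+7+11)/4 = 7.
E[N | stage 2] = (6+8+9+12)/4 = 35/4.
E[N | stage 3] = (2+3+9+14)/4 = 7.
E[N] = (1/3)·(7) + (1/3)·(35/4) + (1/3)·(7) = 91/12.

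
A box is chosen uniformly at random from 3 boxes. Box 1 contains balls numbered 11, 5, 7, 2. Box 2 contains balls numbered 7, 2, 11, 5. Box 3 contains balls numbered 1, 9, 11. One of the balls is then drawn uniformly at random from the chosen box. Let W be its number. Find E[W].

E[W | box 1] = (11+5+7+2)/4 = 25/4.
E[W | box 2] = (7+2+11+5)/4 = 25/4.
E[W | box 3] = (1+9+11)/3 = 7.
E[W] = (1/3)·(25/4) + (1/3)·(25/4) + (1/3)·(7) = 13/2.

13/2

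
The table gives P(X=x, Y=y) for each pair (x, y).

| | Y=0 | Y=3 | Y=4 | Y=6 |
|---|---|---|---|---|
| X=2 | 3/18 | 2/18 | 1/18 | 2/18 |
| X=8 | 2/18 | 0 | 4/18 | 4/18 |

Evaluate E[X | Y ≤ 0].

22/5

P(Y ≤ 0) = 5/18.
Σ X·P over the event = 2·(3/18) + 8·(2/18) = 11/9.
E[X | Y ≤ 0] = (11/9) / (5/18) = 22/5.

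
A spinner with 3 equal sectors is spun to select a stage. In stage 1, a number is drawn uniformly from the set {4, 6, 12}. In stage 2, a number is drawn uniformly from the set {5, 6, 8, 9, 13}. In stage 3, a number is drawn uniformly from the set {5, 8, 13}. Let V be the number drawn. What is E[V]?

121/15

E[V | stage 1] = (4+6+12)/3 = 22/3.
E[V | stage 2] = (5+6+8+9+13)/5 = 41/5.
E[V | stage 3] = (5+8+13)/3 = 26/3.
E[V] = (1/3)·(22/3) + (1/3)·(41/5) + (1/3)·(26/3) = 121/15.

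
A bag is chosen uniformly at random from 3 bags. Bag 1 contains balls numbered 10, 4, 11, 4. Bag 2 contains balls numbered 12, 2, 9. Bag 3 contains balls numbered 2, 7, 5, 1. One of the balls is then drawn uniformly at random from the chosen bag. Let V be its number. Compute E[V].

56/9

E[V | bag 1] = (10+4+11+4)/4 = 29/4.
E[V | bag 2] = (12+2+9)/3 = 23/3.
E[V | bag 3] = (2+7+5+1)/4 = 15/4.
By the law of total expectation,
E[V] = (1/3)·(29/4) + (1/3)·(23/3) + (1/3)·(15/4) = 56/9.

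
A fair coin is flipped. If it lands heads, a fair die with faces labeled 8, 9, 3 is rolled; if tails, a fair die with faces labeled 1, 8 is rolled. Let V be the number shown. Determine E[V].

E[V | heads] = (8+9+3)/3 = 20/3.
E[V | tails] = (1+8)/2 = 9/2.
By the law of total expectation,
E[V] = (1/2)·(20/3) + (1/2)·(9/2) = 67/12.

67/12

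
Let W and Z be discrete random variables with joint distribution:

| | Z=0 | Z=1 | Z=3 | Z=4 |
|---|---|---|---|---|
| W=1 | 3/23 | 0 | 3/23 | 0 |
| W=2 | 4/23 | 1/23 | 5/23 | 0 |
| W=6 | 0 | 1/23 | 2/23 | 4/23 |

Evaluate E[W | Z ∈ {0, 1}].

19/9

P(Z ∈ {0, 1}) = 9/23.
Σ W·P over the event = 1·(3/23) + 2·(4/23) + 2·(1/23) + 6·(1/23) = 19/23.
E[W | Z ∈ {0, 1}] = (19/23) / (9/23) = 19/9.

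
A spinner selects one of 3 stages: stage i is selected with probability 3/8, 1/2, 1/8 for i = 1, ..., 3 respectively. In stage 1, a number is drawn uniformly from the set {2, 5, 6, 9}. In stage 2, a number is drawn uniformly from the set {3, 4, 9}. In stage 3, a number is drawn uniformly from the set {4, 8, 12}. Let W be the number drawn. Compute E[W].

275/48

E[W | stage 1] = (2+5+6+9)/4 = 11/2.
E[W | stage 2] = (3+4+9)/3 = 16/3.
E[W | stage 3] = (4+8+12)/3 = 8.
By the law of total expectation,
E[W] = (3/8)·(11/2) + (1/2)·(16/3) + (1/8)·(8) = 275/48.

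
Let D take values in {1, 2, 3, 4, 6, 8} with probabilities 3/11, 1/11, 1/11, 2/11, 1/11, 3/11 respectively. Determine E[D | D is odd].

3/2

P(D is odd) = 4/11.
Σ over the event: 1·3/11 + 3·1/11 = 6/11.
E[D | D is odd] = (6/11) / (4/11) = 3/2.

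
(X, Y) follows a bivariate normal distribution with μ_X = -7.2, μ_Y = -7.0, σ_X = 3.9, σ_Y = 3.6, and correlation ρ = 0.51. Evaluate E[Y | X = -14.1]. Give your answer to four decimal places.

The regression of Y on X has slope ρ·σ_Y/σ_X and passes through (μ_X, μ_Y).
E[Y | X=-14.1] = -7.0 + (0.51)·(3.6/3.9)·(-14.1 − (-7.2)) = -7.0 + (0.47077)·(-6.9) = -10.2483.

-10.2483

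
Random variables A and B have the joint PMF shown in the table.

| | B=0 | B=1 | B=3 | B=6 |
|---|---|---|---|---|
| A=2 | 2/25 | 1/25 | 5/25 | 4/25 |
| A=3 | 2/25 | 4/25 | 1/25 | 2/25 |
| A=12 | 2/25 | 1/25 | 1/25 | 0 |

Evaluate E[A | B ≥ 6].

7/3

P(B ≥ 6) = 6/25.
Σ A·P over the event = 2·(4/25) + 3·(2/25) = 14/25.
E[A | B ≥ 6] = (14/25) / (6/25) = 7/3.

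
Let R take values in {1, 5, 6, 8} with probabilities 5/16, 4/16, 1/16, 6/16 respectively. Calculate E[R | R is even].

54/7

P(R is even) = 7/16.
Σ over the event: 6·1/16 + 8·3/8 = 27/8.
E[R | R is even] = (27/8) / (7/16) = 54/7.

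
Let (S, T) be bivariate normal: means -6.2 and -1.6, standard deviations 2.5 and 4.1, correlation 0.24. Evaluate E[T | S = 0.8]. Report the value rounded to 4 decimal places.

1.1552

The regression of T on S has slope ρ·σ_T/σ_S and passes through (μ_S, μ_T).
E[T | S=0.8] = -1.6 + (0.24)·(4.1/2.5)·(0.8 − (-6.2)) = -1.6 + (0.3936)·(7) = 1.1552.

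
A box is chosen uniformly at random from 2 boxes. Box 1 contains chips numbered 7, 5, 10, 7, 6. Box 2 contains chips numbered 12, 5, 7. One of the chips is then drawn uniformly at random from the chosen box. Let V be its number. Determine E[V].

15/2

E[V | box 1] = (7+5+10+7+6)/5 = 7.
E[V | box 2] = (12+5+7)/3 = 8.
E[V] = (1/2)·(7) + (1/2)·(8) = 15/2.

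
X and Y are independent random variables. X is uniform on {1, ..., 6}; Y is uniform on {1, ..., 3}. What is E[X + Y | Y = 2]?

Outcomes with Y = 2: (1,2), (2,2), (3,2), (4,2), (5,2), (6,2), each with probability 1/18.
E[X + Y | Y = 2] = (3 + 4 + 5 + 6 + 7 + 8) / 6 = 11/2.

11/2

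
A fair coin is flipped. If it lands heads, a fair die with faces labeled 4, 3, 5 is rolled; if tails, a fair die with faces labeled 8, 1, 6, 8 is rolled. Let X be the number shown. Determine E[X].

39/8

E[X | heads] = (4+3+5)/3 = 4.
E[X | tails] = (8+1+6+8)/4 = 23/4.
By the law of total expectation,
E[X] = (1/2)·(4) + (1/2)·(23/4) = 39/8.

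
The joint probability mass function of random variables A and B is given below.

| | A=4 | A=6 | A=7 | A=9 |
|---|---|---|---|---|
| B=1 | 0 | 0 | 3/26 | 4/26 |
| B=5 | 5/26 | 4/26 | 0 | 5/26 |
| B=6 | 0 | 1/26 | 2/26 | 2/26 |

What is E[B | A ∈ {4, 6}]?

P(A ∈ {4, 6}) = 5/13.
Σ B·P over the event = 5·(5/26) + 5·(4/26) + 6·(1/26) = 51/26.
E[B | A ∈ {4, 6}] = (51/26) / (5/13) = 51/10.

51/10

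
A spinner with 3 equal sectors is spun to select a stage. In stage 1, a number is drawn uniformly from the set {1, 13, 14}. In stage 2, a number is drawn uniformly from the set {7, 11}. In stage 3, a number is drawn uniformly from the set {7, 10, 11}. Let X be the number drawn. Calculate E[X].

E[X | stage 1] = (1+13+14)/3 = 28/3.
E[X | stage 2] = (7+11)/2 = 9.
E[X | stage 3] = (7+10+11)/3 = 28/3.
E[X] = (1/3)·(28/3) + (1/3)·(9) + (1/3)·(28/3) = 83/9.

83/9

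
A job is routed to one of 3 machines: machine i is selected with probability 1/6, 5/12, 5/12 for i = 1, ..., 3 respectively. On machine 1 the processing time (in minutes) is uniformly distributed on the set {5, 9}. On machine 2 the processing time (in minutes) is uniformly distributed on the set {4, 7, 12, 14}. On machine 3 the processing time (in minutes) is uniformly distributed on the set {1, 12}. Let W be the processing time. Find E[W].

E[W | machine 1] = (5+9)/2 = 7.
E[W | machine 2] = (4+7+12+14)/4 = 37/4.
E[W | machine 3] = (1+12)/2 = 13/2.
E[W] = (1/6)·(7) + (5/12)·(37/4) + (5/12)·(13/2) = 371/48.

371/48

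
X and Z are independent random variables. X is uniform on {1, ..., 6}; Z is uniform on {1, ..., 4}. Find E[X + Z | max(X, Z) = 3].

24/5

P(max(X, Z) = 3) = 5/24.
Summing (X+Z)·P(x,y) over outcomes with max(X, Z) = 3 gives 1.
E[X + Z | max(X, Z) = 3] = (1) / (5/24) = 24/5.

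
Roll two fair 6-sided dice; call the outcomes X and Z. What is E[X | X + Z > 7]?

14/3

P(X + Z > 7) = 5/12.
Summing X·P(x,y) over outcomes with X + Z > 7 gives 35/18.
E[X | X + Z > 7] = (35/18) / (5/12) = 14/3.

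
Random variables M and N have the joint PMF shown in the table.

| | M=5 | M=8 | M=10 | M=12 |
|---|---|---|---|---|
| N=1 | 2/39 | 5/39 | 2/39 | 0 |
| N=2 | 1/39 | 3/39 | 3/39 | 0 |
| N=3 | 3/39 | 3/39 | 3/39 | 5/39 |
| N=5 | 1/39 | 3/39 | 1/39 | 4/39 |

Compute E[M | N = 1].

70/9

P(N = 1) = 3/13.
Σ M·P over the event = 5·(2/39) + 8·(5/39) + 10·(2/39) = 70/39.
E[M | N = 1] = (70/39) / (3/13) = 70/9.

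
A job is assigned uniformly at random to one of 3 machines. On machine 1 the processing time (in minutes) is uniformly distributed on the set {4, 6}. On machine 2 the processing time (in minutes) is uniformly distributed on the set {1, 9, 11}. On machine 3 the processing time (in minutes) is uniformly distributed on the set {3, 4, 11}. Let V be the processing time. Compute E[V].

E[V | machine 1] = (4+6)/2 = 5.
E[V | machine 2] = (1+9+11)/3 = 7.
E[V | machine 3] = (3+4+11)/3 = 6.
E[V] = (1/3)·(5) + (1/3)·(7) + (1/3)·(6) = 6.

6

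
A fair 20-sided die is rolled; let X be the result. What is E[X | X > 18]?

Given X > 18, X is equally likely to be any of {19, 20}.
E[X | X > 18] = (19 + 20) / 2 = 39/2.

39/2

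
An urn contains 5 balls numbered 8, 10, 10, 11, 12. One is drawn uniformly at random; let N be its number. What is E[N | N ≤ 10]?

28/3

P(N ≤ 10) = 3/5.
Σ over the event: 8·1/5 + 10·2/5 = 28/5.
E[N | N ≤ 10] = (28/5) / (3/5) = 28/3.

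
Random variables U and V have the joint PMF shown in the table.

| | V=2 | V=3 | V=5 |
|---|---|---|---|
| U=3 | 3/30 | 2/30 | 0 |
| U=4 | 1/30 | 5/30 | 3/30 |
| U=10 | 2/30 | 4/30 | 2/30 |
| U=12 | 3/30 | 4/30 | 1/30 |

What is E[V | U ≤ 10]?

P(U ≤ 10) = 11/15.
Summing V·P(U=x,V=y) over the conditioning event gives 7/3.
E[V | U ≤ 10] = (7/3) / (11/15) = 35/11.

35/11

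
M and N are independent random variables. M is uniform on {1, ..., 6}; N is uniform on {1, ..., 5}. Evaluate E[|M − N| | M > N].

P(M > N) = 1/2.
Summing |M−N|·P(x,y) over outcomes with M > N gives 7/6.
E[|M − N| | M > N] = (7/6) / (1/2) = 7/3.

7/3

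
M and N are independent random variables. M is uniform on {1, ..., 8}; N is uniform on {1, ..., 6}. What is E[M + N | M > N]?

79/9

P(M > N) = 9/16.
Summing (M+N)·P(x,y) over outcomes with M > N gives 79/16.
E[M + N | M > N] = (79/16) / (9/16) = 79/9.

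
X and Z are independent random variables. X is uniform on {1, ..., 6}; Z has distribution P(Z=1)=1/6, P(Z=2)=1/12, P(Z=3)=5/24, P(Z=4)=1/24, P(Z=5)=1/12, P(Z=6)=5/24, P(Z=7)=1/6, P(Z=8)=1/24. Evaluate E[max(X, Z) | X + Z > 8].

381/59

P(X + Z > 8) = 59/144.
Summing max(X,Z)·P(x,y) over outcomes with X + Z > 8 gives 127/48.
E[max(X, Z) | X + Z > 8] = (127/48) / (59/144) = 381/59.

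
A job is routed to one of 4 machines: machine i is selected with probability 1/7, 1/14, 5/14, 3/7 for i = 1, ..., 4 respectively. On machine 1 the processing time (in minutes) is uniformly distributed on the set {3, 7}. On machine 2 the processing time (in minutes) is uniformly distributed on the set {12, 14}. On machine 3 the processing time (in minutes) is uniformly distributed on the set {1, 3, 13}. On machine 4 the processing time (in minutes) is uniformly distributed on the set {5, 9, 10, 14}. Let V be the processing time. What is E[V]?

325/42

E[V | machine 1] = (3+7)/2 = 5.
E[V | machine 2] = (12+14)/2 = 13.
E[V | machine 3] = (1+3+13)/3 = 17/3.
E[V | machine 4] = (5+9+10+14)/4 = 19/2.
E[V] = (1/7)·(5) + (1/14)·(13) + (5/14)·(17/3) + (3/7)·(19/2) = 325/42.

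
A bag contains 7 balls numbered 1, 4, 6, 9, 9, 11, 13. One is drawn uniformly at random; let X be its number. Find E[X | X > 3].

P(X > 3) = 6/7.
Σ over the event: 4·1/7 + 6·1/7 + 9·2/7 + 11·1/7 + 13·1/7 = 52/7.
E[X | X > 3] = (52/7) / (6/7) = 26/3.

26/3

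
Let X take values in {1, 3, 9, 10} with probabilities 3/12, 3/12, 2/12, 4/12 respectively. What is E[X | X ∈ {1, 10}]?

43/7

P(X ∈ {1, 10}) = 7/12.
Σ over the event: 1·1/4 + 10·1/3 = 43/12.
E[X | X ∈ {1, 10}] = (43/12) / (7/12) = 43/7.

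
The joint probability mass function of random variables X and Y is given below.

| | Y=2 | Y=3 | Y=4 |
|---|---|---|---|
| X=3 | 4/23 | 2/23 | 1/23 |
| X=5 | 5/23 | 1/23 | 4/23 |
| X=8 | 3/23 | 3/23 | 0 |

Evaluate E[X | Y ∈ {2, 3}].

P(Y ∈ {2, 3}) = 18/23.
Summing X·P(X=x,Y=y) over the conditioning event gives 96/23.
E[X | Y ∈ {2, 3}] = (96/23) / (18/23) = 16/3.

16/3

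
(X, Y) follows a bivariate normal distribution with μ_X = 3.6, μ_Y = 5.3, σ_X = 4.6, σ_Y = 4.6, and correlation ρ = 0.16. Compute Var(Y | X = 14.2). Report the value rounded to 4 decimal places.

For a bivariate normal, Var(Y | X=x) = σ_Y²(1 − ρ²).
Var(Y | X=14.2) = (4.6)²·(1 − (0.16)²) = 21.16·0.9744 = 20.6183.

20.6183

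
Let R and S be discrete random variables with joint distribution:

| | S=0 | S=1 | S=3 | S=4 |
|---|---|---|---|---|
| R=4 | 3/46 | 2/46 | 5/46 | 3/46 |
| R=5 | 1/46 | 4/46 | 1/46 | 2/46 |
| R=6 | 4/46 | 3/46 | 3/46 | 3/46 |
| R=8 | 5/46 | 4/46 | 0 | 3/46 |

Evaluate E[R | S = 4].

P(S = 4) = 11/46.
Σ R·P over the event = 4·(3/46) + 5·(2/46) + 6·(3/46) + 8·(3/46) = 32/23.
E[R | S = 4] = (32/23) / (11/46) = 64/11.

64/11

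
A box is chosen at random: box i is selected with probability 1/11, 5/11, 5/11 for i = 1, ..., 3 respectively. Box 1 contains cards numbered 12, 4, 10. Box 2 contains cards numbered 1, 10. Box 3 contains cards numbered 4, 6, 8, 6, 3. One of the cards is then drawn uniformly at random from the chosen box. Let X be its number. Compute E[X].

379/66

E[X | box 1] = (12+4+10)/3 = 26/3.
E[X | box 2] = (1+10)/2 = 11/2.
E[X | box 3] = (4+6+8+6+3)/5 = 27/5.
By the law of total expectation,
E[X] = (1/11)·(26/3) + (5/11)·(11/2) + (5/11)·(27/5) = 379/66.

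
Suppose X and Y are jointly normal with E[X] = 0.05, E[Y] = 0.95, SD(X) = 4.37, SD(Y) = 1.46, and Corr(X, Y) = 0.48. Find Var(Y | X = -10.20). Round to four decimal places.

Var(Y | X=x) = (1 − ρ²)·σ_Y².
Var(Y | X=-10.20) = (1.46)²·(1 − (0.48)²) = 2.1316·0.7696 = 1.6405.

1.6405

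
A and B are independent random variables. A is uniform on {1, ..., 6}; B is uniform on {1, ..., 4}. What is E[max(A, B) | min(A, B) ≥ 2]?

P(min(A, B) ≥ 2) = 5/8.
Summing max(A,B)·P(x,y) over outcomes with min(A, B) ≥ 2 gives 8/3.
E[max(A, B) | min(A, B) ≥ 2] = (8/3) / (5/8) = 64/15.

64/15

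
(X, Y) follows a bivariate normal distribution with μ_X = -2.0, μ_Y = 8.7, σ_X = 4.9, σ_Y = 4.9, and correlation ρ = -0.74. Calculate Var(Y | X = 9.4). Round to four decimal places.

10.8621

For a bivariate normal, Var(Y | X=x) = σ_Y²(1 − ρ²).
Var(Y | X=9.4) = (4.9)²·(1 − (-0.74)²) = 24.01·0.4524 = 10.8621.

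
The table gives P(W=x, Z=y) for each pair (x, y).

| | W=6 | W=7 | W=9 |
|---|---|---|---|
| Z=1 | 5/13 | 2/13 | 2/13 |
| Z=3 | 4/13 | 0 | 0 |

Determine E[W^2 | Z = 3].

36

P(Z = 3) = 4/13.
Σ W^2·P over the event = 36·(4/13) = 144/13.
E[W^2 | Z = 3] = (144/13) / (4/13) = 36.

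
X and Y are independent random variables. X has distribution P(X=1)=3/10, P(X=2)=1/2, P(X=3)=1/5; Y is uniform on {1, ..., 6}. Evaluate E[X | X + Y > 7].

22/9

P(X + Y > 7) = 3/20.
Summing X·P(x,y) over outcomes with X + Y > 7 gives 11/30.
E[X | X + Y > 7] = (11/30) / (3/20) = 22/9.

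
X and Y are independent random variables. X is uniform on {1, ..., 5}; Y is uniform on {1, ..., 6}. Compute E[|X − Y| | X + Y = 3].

Outcomes with X + Y = 3: (1,2), (2,1), each with probability 1/30.
E[|X − Y| | X + Y = 3] = (1 + 1) / 2 = 1.

1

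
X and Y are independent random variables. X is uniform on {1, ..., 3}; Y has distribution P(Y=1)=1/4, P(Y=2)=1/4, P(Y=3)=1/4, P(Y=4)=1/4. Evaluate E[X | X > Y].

8/3

P(X > Y) = 1/4.
Summing X·P(x,y) over outcomes with X > Y gives 2/3.
E[X | X > Y] = (2/3) / (1/4) = 8/3.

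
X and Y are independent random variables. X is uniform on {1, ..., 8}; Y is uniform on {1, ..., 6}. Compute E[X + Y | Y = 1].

11/2

P(Y = 1) = 1/6.
Summing (X+Y)·P(x,y) over outcomes with Y = 1 gives 11/12.
E[X + Y | Y = 1] = (11/12) / (1/6) = 11/2.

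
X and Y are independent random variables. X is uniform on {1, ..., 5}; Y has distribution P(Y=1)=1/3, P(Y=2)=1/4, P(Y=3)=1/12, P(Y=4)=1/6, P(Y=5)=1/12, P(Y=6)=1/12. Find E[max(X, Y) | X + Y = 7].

19/4

P(X + Y = 7) = 2/15.
Summing max(X,Y)·P(x,y) over outcomes with X + Y = 7 gives 19/30.
E[max(X, Y) | X + Y = 7] = (19/30) / (2/15) = 19/4.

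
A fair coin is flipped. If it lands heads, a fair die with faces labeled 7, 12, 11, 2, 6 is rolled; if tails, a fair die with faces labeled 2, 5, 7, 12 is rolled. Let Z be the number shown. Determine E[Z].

141/20

E[Z | heads] = (7+12+11+2+6)/5 = 38/5.
E[Z | tails] = (2+5+7+12)/4 = 13/2.
By the law of total expectation,
E[Z] = (1/2)·(38/5) + (1/2)·(13/2) = 141/20.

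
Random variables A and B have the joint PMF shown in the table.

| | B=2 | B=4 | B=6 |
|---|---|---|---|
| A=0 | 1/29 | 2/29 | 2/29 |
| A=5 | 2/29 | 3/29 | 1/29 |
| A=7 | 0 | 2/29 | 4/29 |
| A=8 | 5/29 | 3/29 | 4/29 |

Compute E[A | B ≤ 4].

103/18

P(B ≤ 4) = 18/29.
Σ A·P over the event = 0·(1/29) + 0·(2/29) + 5·(2/29) + 5·(3/29) + 7·(2/29) + 8·(5/29) + 8·(3/29) = 103/29.
E[A | B ≤ 4] = (103/29) / (18/29) = 103/18.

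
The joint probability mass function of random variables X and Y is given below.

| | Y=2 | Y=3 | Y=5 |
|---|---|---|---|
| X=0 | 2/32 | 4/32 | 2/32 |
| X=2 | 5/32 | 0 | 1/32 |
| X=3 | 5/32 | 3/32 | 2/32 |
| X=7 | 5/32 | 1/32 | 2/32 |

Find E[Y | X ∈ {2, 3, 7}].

67/24

P(X ∈ {2, 3, 7}) = 3/4.
Σ Y·P over the event = 2·(5/32) + 5·(1/32) + 2·(5/32) + 3·(3/32) + 5·(2/32) + 2·(5/32) + 3·(1/32) + 5·(2/32) = 67/32.
E[Y | X ∈ {2, 3, 7}] = (67/32) / (3/4) = 67/24.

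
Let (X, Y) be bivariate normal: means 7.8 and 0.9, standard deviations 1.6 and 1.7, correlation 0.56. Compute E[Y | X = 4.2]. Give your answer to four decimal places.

E[Y | X=x] = μ_Y + ρ(σ_Y/σ_X)(x − μ_X) for jointly normal variables.
E[Y | X=4.2] = 0.9 + (0.56)·(1.7/1.6)·(4.2 − (7.8)) = 0.9 + (0.595)·(-3.6) = -1.2420.

-1.2420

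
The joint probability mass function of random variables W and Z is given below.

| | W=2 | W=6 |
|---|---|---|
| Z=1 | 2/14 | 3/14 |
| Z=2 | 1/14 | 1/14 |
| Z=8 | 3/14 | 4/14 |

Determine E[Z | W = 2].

14/3

P(W = 2) = 3/7.
Summing Z·P(W=x,Z=y) over the conditioning event gives 2.
E[Z | W = 2] = (2) / (3/7) = 14/3.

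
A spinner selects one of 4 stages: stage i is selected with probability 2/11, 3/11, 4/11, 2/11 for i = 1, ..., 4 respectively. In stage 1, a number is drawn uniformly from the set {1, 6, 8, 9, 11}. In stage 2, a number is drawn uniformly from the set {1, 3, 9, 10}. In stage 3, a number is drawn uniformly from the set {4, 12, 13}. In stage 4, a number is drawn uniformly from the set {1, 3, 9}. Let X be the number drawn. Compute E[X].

943/132

E[X | stage 1] = (1+6+8+9+11)/5 = 7.
E[X | stage 2] = (1+3+9+10)/4 = 23/4.
E[X | stage 3] = (4+12+13)/3 = 29/3.
E[X | stage 4] = (1+3+9)/3 = 13/3.
By the law of total expectation,
E[X] = (2/11)·(7) + (3/11)·(23/4) + (4/11)·(29/3) + (2/11)·(13/3) = 943/132.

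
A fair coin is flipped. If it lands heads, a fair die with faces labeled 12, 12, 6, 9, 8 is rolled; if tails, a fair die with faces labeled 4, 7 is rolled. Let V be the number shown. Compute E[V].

E[V | heads] = (12+12+6+9+8)/5 = 47/5.
E[V | tails] = (4+7)/2 = 11/2.
By the law of total expectation,
E[V] = (1/2)·(47/5) + (1/2)·(11/2) = 149/20.

149/20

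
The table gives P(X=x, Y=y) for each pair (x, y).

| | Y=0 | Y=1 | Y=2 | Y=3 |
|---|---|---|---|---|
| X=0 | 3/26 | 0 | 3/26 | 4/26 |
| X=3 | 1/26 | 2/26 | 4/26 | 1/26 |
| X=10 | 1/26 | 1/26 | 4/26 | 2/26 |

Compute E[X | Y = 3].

23/7

P(Y = 3) = 7/26.
Σ X·P over the event = 0·(4/26) + 3·(1/26) + 10·(2/26) = 23/26.
E[X | Y = 3] = (23/26) / (7/26) = 23/7.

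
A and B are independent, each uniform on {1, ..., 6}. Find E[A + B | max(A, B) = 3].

24/5

Outcomes with max(A, B) = 3: (1,3), (2,3), (3,1), (3,2), (3,3), each with probability 1/36.
E[A + B | max(A, B) = 3] = (4 + 5 + 4 + 5 + 6) / 5 = 24/5.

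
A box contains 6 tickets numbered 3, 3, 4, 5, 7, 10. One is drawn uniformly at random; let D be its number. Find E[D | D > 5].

P(D > 5) = 1/3.
Σ over the event: 7·1/6 + 10·1/6 = 17/6.
E[D | D > 5] = (17/6) / (1/3) = 17/2.

17/2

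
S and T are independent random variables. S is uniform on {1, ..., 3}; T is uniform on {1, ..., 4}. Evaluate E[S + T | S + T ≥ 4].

46/9

Outcomes with S + T ≥ 4: (1,3), (1,4), (2,2), (2,3), (2,4), (3,1), (3,2), (3,3), (3,4), each with probability 1/12.
E[S + T | S + T ≥ 4] = (4 + 5 + 4 + 5 + 6 + 4 + 5 + 6 + 7) / 9 = 46/9.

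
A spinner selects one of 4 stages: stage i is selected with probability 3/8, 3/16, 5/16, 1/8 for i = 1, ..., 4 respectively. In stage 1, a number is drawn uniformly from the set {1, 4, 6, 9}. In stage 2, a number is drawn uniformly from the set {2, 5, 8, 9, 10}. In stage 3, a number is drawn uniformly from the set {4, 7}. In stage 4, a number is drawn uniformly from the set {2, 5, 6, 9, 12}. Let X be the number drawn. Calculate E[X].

E[X | stage 1] = (1+4+6+9)/4 = 5.
E[X | stage 2] = (2+5+8+9+10)/5 = 34/5.
E[X | stage 3] = (4+7)/2 = 11/2.
E[X | stage 4] = (2+5+6+9+12)/5 = 34/5.
By the law of total expectation,
E[X] = (3/8)·(5) + (3/16)·(34/5) + (5/16)·(11/2) + (1/8)·(34/5) = 183/32.

183/32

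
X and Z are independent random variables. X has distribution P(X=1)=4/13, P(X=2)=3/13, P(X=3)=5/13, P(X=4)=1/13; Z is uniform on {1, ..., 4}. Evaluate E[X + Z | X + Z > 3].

P(X + Z > 3) = 41/52.
Summing (X+Z)·P(x,y) over outcomes with X + Z > 3 gives 217/52.
E[X + Z | X + Z > 3] = (217/52) / (41/52) = 217/41.

217/41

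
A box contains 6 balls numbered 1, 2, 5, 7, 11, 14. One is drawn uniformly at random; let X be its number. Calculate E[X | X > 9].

25/2

P(X > 9) = 1/3.
Σ over the event: 11·1/6 + 14·1/6 = 25/6.
E[X | X > 9] = (25/6) / (1/3) = 25/2.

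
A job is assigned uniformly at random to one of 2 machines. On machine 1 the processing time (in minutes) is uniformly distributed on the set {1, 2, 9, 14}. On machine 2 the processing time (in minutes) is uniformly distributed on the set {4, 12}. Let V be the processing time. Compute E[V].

29/4

E[V | machine 1] = (1+2+9+14)/4 = 13/2.
E[V | machine 2] = (4+12)/2 = 8.
By the law of total expectation,
E[V] = (1/2)·(13/2) + (1/2)·(8) = 29/4.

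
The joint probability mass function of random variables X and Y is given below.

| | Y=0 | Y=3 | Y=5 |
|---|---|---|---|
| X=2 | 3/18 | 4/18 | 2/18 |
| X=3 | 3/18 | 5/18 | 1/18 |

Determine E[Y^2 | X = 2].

86/9

P(X = 2) = 1/2.
Σ Y^2·P over the event = 0·(3/18) + 9·(4/18) + 25·(2/18) = 43/9.
E[Y^2 | X = 2] = (43/9) / (1/2) = 86/9.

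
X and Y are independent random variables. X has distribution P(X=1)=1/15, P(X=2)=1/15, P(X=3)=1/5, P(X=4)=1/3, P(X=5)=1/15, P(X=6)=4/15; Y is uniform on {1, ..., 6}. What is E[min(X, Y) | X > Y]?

P(X > Y) = 23/45.
Summing min(X,Y)·P(x,y) over outcomes with X > Y gives 11/9.
E[min(X, Y) | X > Y] = (11/9) / (23/45) = 55/23.

55/23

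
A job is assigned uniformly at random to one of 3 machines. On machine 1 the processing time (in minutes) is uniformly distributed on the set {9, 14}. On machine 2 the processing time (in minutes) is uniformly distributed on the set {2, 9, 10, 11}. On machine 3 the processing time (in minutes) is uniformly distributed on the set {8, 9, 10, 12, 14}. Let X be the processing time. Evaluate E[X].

E[X | machine 1] = (9+14)/2 = 23/2.
E[X | machine 2] = (2+9+10+11)/4 = 8.
E[X | machine 3] = (8+9+10+12+14)/5 = 53/5.
By the law of total expectation,
E[X] = (1/3)·(23/2) + (1/3)·(8) + (1/3)·(53/5) = 301/30.

301/30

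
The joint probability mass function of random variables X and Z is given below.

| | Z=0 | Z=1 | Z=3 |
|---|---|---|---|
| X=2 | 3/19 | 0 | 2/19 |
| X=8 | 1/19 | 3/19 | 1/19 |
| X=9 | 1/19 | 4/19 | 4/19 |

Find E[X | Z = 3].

P(Z = 3) = 7/19.
Σ X·P over the event = 2·(2/19) + 8·(1/19) + 9·(4/19) = 48/19.
E[X | Z = 3] = (48/19) / (7/19) = 48/7.

48/7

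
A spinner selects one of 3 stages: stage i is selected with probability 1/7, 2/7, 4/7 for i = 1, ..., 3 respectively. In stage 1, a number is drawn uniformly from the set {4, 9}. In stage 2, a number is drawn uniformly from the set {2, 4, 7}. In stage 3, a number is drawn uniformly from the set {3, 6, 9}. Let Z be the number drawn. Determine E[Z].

E[Z | stage 1] = (4+9)/2 = 13/2.
E[Z | stage 2] = (2+4+7)/3 = 13/3.
E[Z | stage 3] = (3+6+9)/3 = 6.
By the law of total expectation,
E[Z] = (1/7)·(13/2) + (2/7)·(13/3) + (4/7)·(6) = 235/42.

235/42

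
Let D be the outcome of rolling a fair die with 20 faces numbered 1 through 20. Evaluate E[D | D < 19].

P(D < 19) = 9/10.
E[D | D < 19] = (171/20) / (9/10) = 19/2.

19/2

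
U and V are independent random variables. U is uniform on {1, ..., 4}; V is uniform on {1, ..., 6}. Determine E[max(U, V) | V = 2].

Outcomes with V = 2: (1,2), (2,2), (3,2), (4,2), each with probability 1/24.
E[max(U, V) | V = 2] = (2 + 2 + 3 + 4) / 4 = 11/4.

11/4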